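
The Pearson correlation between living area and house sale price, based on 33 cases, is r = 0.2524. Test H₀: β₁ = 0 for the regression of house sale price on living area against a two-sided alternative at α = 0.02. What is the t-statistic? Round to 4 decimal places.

t = 1.4523

t = r·√(n − 2)/√(1 − r²) = 0.2524·√31/√0.936294 = 1.4523.
df = n − 2 = 31.
Two-sided p ≈ 0.1565, which is ≥ 0.02, so fail to reject H₀.
The data do not give significant evidence of a linear association between living area and house sale price.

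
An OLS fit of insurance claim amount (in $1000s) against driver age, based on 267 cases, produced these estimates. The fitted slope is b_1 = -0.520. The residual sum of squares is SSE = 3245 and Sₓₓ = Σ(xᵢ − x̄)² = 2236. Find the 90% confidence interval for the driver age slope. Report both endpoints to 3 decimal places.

(-0.642, -0.398)

MSE = SSE/(n − 2) = 3245/265 = 12.2453.
SE(b_1) = √(MSE/Sₓₓ) = √(12.2453/2236) = 0.0740029.
df = n − 2 = 265.
t* = t_{0.05, 265} = 1.650624.
Margin = t* × SE = 1.650624 × 0.0740029 = 0.12215.
CI: -0.520 ± 0.12215 → (-0.642, -0.398).
With 90% confidence, each one-unit increase in driver age is associated with a change of between -0.642 and -0.398 $1000s in insurance claim amount.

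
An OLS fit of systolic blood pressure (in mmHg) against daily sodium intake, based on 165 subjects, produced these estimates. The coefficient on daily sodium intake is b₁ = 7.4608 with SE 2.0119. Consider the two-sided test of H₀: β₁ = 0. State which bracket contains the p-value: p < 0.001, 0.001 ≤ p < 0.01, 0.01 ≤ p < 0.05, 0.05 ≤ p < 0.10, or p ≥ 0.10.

p < 0.001

t = 7.4608 / 2.0119 = 3.708.
df = n − 2 = 165 − 2 = 163.
Two-sided p = 2·P(T_{163} > |t|) ≈ 0.0003.
So p < 0.001.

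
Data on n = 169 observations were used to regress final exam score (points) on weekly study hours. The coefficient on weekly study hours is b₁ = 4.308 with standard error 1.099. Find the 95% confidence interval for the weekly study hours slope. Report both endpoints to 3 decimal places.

df = n − 2 = 169 − 2 = 167.
t* = t_{0.025, 167} = 1.974271.
Margin = t* × SE = 1.974271 × 1.099 = 2.16972.
CI: 4.308 ± 2.16972 → (2.138, 6.478).
With 95% confidence, each one-unit increase in weekly study hours is associated with a change of between 2.138 and 6.478 points in final exam score.

(2.138, 6.478)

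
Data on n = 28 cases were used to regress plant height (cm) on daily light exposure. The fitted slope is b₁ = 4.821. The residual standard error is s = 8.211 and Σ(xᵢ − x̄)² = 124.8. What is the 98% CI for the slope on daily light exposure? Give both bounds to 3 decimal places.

(2.999, 6.643)

SE(b₁) = s/√Sₓₓ = 8.211/√124.8 = 0.735002.
df = n − 2 = 26.
t* = t_{0.01, 26} = 2.47863.
Margin = t* × SE = 2.47863 × 0.735002 = 1.82180.
CI: 4.821 ± 1.82180 → (2.999, 6.643).
With 98% confidence, each one-unit increase in daily light exposure is associated with a change of between 2.999 and 6.643 cm in plant height.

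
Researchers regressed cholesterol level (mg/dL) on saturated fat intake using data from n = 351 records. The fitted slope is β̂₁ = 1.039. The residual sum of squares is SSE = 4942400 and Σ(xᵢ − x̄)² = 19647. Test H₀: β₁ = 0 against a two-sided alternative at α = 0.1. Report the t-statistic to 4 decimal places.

MSE = SSE/(n − 2) = 4942400/349 = 14161.6.
SE(β̂₁) = √(MSE/Sₓₓ) = √(14161.6/19647) = 0.849001.
t = 1.039 / 0.849001 = 1.2238.
df = n − 2 = 349.
Two-sided p ≈ 0.2219, which is ≥ 0.1, so fail to reject H₀.
The data do not give significant evidence of an association between saturated fat intake and cholesterol level.

t = 1.2238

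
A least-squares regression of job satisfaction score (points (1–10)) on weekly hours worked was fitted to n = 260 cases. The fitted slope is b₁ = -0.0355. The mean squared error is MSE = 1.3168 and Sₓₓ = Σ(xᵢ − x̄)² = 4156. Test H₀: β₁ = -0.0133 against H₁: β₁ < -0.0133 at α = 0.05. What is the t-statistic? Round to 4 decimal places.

t = -1.2472

SE(b₁) = √(MSE/Sₓₓ) = √(1.3168/4156) = 0.0178001.
t = (-0.0355 − (-0.0133)) / 0.0178001 = -1.2472.
df = n − 2 = 258.
One-sided p ≈ 0.1067, which is ≥ 0.05, so fail to reject H₀.
The data do not give significant evidence that the true slope on weekly hours worked is below -0.0133 points (1–10) per unit.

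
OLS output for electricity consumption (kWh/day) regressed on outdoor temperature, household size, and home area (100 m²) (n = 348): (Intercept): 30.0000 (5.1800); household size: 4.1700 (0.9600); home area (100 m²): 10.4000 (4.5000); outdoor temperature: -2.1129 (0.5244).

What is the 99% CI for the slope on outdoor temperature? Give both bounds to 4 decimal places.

(-3.4712, -0.7546)

Read off: b = -2.1129, SE = 0.5244 for outdoor temperature.
df = n − k − 1 = 348 − 3 − 1 = 344.
t* = t_{0.005, 344} = 2.590197.
Margin = t* × SE = 2.590197 × 0.5244 = 1.358299.
CI: -2.1129 ± 1.358299 → (-3.4712, -0.7546).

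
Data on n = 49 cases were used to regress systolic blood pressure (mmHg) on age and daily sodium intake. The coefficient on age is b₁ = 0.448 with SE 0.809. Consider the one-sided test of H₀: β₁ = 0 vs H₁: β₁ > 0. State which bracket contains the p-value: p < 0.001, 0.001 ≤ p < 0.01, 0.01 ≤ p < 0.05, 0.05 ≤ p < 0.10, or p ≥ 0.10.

p ≥ 0.10

t = 0.448 / 0.809 = 0.554.
df = n − k − 1 = 49 − 2 − 1 = 46.
One-sided p = P(T_{46} > t) ≈ 0.2912.
So p ≥ 0.10.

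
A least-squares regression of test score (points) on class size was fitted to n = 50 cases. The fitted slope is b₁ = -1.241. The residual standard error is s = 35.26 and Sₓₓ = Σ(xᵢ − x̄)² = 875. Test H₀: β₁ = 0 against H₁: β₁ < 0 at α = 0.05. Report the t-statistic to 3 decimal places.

SE(b₁) = s/√Sₓₓ = 35.26/√875 = 1.19201.
t = -1.241 / 1.19201 = -1.041.
df = n − 2 = 48.
One-sided p ≈ 0.1515, which is ≥ 0.05, so fail to reject H₀.
The data do not give significant evidence that the true slope on class size is negative.

t = -1.041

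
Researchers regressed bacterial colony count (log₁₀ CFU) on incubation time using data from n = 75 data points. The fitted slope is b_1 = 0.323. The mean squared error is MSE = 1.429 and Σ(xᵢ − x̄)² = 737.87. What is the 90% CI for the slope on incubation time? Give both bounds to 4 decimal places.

SE(b_1) = √(MSE/Sₓₓ) = √(1.429/737.87) = 0.0440074.
df = n − 2 = 73.
t* = t_{0.05, 73} = 1.665996.
Margin = t* × SE = 1.665996 × 0.0440074 = 0.073316.
CI: 0.323 ± 0.073316 → (0.2497, 0.3963).
With 90% confidence, each one-unit increase in incubation time is associated with a change of between 0.2497 and 0.3963 log₁₀ CFU in bacterial colony count.

(0.2497, 0.3963)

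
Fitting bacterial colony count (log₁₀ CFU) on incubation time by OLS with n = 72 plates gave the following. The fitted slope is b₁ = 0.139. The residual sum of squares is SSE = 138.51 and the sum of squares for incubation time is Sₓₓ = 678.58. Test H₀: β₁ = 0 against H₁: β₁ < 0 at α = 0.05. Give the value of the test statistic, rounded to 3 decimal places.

t = 2.574

MSE = SSE/(n − 2) = 138.51/70 = 1.97871.
SE(b₁) = √(MSE/Sₓₓ) = √(1.97871/678.58) = 0.0539997.
t = 0.139 / 0.0539997 = 2.574.
df = n − 2 = 70.
One-sided p ≈ 0.9939, which is ≥ 0.05, so fail to reject H₀.
The data do not give significant evidence that the true slope on incubation time is negative.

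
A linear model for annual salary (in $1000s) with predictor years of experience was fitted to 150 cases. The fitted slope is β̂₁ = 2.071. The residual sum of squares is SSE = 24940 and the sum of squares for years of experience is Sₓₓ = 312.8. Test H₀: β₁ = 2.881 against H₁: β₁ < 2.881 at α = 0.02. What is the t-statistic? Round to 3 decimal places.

MSE = SSE/(n − 2) = 24940/148 = 168.514.
SE(β̂₁) = √(MSE/Sₓₓ) = √(168.514/312.8) = 0.73398.
t = (2.071 − 2.881) / 0.73398 = -1.104.
df = n − 2 = 148.
One-sided p ≈ 0.1358, which is ≥ 0.02, so fail to reject H₀.
The data do not give significant evidence that the true slope on years of experience is below 2.881 $1000s per unit.

t = -1.104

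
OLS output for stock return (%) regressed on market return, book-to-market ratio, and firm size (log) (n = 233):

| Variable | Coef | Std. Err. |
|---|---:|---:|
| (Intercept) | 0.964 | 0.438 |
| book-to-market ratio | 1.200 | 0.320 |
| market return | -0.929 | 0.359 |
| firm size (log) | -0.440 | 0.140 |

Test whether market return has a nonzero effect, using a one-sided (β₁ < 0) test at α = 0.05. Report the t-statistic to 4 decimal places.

Read off: b = -0.929, SE = 0.359 for market return.
H₀: β₁ = 0 vs H₁: β₁ < 0.
t = -0.929 / 0.359 = -2.5877.
df = n − k − 1 = 233 − 3 − 1 = 229.
One-sided p ≈ 0.0051, which is < 0.05, so reject H₀.
There is evidence that the true slope on market return is negative, holding the other predictors fixed.

t = -2.5877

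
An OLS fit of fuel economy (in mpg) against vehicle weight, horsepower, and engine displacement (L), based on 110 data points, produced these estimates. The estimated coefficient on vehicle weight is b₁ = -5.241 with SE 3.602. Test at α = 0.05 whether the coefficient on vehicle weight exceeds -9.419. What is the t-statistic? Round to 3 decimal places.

t = 1.160

H₀: β₁ = -9.419 vs H₁: β₁ > -9.419.
t = (b₁ − β₁⁰)/SE = (-5.241 − (-9.419)) / 3.602 = 1.160.
df = n − k − 1 = 110 − 3 − 1 = 106.
One-sided p ≈ 0.1243, which is ≥ 0.05, so fail to reject H₀.
The data do not give significant evidence that the true slope on vehicle weight exceeds -9.419 mpg per unit, holding the other predictors fixed.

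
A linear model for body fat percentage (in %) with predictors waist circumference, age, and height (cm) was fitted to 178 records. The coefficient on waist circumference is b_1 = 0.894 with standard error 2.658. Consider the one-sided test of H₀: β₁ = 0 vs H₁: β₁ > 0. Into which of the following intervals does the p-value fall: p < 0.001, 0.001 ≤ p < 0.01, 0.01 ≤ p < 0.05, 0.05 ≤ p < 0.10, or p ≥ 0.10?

p ≥ 0.10

t = 0.894 / 2.658 = 0.336.
df = n − k − 1 = 178 − 3 − 1 = 174.
One-sided p = P(T_{174} > t) ≈ 0.3685.
So p ≥ 0.10.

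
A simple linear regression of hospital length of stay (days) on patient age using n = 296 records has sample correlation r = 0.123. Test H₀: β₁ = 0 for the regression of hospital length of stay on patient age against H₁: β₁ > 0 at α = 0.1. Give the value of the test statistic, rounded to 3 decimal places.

t = 2.125

t = r·√(n − 2)/√(1 − r²) = 0.123·√294/√0.984871 = 2.125.
df = n − 2 = 294.
One-sided p ≈ 0.0172, which is < 0.1, so reject H₀.
There is evidence of a linear association between patient age and hospital length of stay.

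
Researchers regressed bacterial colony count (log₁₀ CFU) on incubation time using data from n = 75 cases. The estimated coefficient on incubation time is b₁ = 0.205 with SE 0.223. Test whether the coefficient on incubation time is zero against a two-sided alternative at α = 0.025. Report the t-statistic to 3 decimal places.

H₀: β₁ = 0 vs H₁: β₁ ≠ 0.
t = (b₁ − β₁⁰)/SE = 0.205 / 0.223 = 0.919.
df = n − 2 = 75 − 2 = 73.
Two-sided p ≈ 0.3610, which is ≥ 0.025, so fail to reject H₀.
The data do not give significant evidence of an association between incubation time and bacterial colony count.

t = 0.919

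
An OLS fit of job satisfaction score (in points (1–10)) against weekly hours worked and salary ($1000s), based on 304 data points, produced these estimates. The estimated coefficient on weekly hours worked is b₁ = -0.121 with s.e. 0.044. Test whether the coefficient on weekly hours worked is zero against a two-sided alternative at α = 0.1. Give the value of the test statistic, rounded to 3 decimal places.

t = -2.750

H₀: β₁ = 0 vs H₁: β₁ ≠ 0.
t = (b₁ − β₁⁰)/SE = -0.121 / 0.044 = -2.750.
df = n − k − 1 = 304 − 2 − 1 = 301.
Two-sided p ≈ 0.0063, which is < 0.1, so reject H₀.
There is evidence that weekly hours worked is associated with job satisfaction score, holding the other predictors fixed.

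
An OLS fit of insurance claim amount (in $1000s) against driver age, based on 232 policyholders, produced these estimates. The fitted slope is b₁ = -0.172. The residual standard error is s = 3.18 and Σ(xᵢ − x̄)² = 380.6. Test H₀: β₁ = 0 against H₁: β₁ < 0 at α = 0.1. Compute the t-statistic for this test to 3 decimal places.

t = -1.055

SE(b₁) = s/√Sₓₓ = 3.18/√380.6 = 0.163002.
t = -0.172 / 0.163002 = -1.055.
df = n − 2 = 230.
One-sided p ≈ 0.1462, which is ≥ 0.1, so fail to reject H₀.
The data do not give significant evidence that the true slope on driver age is negative.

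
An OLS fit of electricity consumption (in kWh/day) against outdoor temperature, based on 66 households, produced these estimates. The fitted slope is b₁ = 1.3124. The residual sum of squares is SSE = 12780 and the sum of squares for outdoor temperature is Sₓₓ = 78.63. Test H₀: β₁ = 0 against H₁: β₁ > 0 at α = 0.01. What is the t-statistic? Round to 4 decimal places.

MSE = SSE/(n − 2) = 12780/64 = 199.688.
SE(b₁) = √(MSE/Sₓₓ) = √(199.688/78.63) = 1.59361.
t = 1.3124 / 1.59361 = 0.8235.
df = n − 2 = 64.
One-sided p ≈ 0.2066, which is ≥ 0.01, so fail to reject H₀.
The data do not give significant evidence that the true slope on outdoor temperature is positive.

t = 0.8235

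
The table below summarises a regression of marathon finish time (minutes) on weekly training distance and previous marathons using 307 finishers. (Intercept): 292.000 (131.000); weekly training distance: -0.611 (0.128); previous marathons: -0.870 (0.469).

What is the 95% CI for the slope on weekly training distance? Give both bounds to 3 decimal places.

(-0.863, -0.359)

Read off: b = -0.611, SE = 0.128 for weekly training distance.
df = n − k − 1 = 307 − 2 − 1 = 304.
t* = t_{0.025, 304} = 1.967798.
Margin = t* × SE = 1.967798 × 0.128 = 0.25188.
CI: -0.611 ± 0.25188 → (-0.863, -0.359).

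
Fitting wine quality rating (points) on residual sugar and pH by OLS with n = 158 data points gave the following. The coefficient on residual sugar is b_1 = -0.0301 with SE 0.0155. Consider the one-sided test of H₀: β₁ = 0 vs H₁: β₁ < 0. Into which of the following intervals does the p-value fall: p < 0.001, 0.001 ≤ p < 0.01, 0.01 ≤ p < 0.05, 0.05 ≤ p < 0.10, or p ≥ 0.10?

t = -0.0301 / 0.0155 = -1.942.
df = n − k − 1 = 158 − 2 − 1 = 155.
One-sided p = P(T_{155} < t) ≈ 0.0270.
So 0.01 ≤ p < 0.05.

0.01 ≤ p < 0.05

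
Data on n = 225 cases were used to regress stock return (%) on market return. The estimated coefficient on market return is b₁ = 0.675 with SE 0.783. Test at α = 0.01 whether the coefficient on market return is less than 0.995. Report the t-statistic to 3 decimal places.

H₀: β₁ = 0.995 vs H₁: β₁ < 0.995.
t = (b₁ − β₁⁰)/SE = (0.675 − 0.995) / 0.783 = -0.409.
df = n − 2 = 225 − 2 = 223.
One-sided p ≈ 0.3416, which is ≥ 0.01, so fail to reject H₀.
The data do not give significant evidence that the true slope on market return is below 0.995 % per unit.

t = -0.409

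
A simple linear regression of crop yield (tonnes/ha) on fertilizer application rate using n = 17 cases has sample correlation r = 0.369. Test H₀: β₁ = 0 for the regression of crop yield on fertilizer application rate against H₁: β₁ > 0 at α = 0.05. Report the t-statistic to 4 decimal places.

t = 1.5376

t = r·√(n − 2)/√(1 − r²) = 0.369·√15/√0.863839 = 1.5376.
df = n − 2 = 15.
One-sided p ≈ 0.0725, which is ≥ 0.05, so fail to reject H₀.
The data do not give significant evidence of a linear association between fertilizer application rate and crop yield.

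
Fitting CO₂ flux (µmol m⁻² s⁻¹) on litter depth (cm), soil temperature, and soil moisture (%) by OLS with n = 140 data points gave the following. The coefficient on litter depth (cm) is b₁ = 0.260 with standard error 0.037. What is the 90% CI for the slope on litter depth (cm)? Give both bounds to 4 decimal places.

(0.1987, 0.3213)

df = n − k − 1 = 140 − 3 − 1 = 136.
t* = t_{0.05, 136} = 1.656135.
Margin = t* × SE = 1.656135 × 0.037 = 0.061277.
CI: 0.260 ± 0.061277 → (0.1987, 0.3213).
With 90% confidence, each one-unit increase in litter depth (cm) is associated with a change of between 0.1987 and 0.3213 µmol m⁻² s⁻¹ in CO₂ flux, holding the other predictors fixed.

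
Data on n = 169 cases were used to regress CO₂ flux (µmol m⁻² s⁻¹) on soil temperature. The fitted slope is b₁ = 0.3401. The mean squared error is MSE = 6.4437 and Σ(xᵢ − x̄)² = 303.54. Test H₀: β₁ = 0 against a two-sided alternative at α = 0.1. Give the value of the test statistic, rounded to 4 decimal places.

SE(b₁) = √(MSE/Sₓₓ) = √(6.4437/303.54) = 0.1457.
t = 0.3401 / 0.1457 = 2.3342.
df = n − 2 = 167.
Two-sided p ≈ 0.0208, which is < 0.1, so reject H₀.
There is evidence that soil temperature is associated with CO₂ flux.

t = 2.3342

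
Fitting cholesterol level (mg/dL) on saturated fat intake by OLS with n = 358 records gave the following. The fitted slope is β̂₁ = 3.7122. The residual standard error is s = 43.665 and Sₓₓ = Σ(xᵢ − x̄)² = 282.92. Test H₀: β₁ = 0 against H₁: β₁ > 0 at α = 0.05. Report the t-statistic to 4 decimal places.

t = 1.4300

SE(β̂₁) = s/√Sₓₓ = 43.665/√282.92 = 2.59598.
t = 3.7122 / 2.59598 = 1.4300.
df = n − 2 = 356.
One-sided p ≈ 0.0768, which is ≥ 0.05, so fail to reject H₀.
The data do not give significant evidence that the true slope on saturated fat intake is positive.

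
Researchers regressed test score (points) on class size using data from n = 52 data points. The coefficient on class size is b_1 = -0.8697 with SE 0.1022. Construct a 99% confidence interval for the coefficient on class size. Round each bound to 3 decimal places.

(-1.143, -0.596)

df = n − 2 = 52 − 2 = 50.
t* = t_{0.005, 50} = 2.677793.
Margin = t* × SE = 2.677793 × 0.1022 = 0.27367.
CI: -0.8697 ± 0.27367 → (-1.143, -0.596).
With 99% confidence, each one-unit increase in class size is associated with a change of between -1.143 and -0.596 points in test score.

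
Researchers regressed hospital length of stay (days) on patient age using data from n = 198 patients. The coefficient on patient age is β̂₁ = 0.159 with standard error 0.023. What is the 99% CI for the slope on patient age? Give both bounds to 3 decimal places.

df = n − 2 = 198 − 2 = 196.
t* = t_{0.005, 196} = 2.601145.
Margin = t* × SE = 2.601145 × 0.023 = 0.05983.
CI: 0.159 ± 0.05983 → (0.099, 0.219).
With 99% confidence, each one-unit increase in patient age is associated with a change of between 0.099 and 0.219 days in hospital length of stay.

(0.099, 0.219)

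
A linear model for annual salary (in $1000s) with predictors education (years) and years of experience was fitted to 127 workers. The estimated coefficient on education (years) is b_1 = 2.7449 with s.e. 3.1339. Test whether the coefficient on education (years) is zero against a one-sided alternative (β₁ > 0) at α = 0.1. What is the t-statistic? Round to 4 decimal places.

H₀: β₁ = 0 vs H₁: β₁ > 0.
t = (b_1 − β₁⁰)/SE = 2.7449 / 3.1339 = 0.8759.
df = n − k − 1 = 127 − 2 − 1 = 124.
One-sided p ≈ 0.1914, which is ≥ 0.1, so fail to reject H₀.
The data do not give significant evidence that the true slope on education (years) is positive, holding the other predictors fixed.

t = 0.8759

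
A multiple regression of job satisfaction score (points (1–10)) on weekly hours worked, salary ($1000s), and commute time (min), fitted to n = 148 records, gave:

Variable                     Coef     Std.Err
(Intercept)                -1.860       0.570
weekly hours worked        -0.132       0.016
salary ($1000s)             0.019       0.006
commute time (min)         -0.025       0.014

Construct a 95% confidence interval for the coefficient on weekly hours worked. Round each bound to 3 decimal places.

(-0.164, -0.100)

Read off: b = -0.132, SE = 0.016 for weekly hours worked.
df = n − k − 1 = 148 − 3 − 1 = 144.
t* = t_{0.025, 144} = 1.976575.
Margin = t* × SE = 1.976575 × 0.016 = 0.03163.
CI: -0.132 ± 0.03163 → (-0.164, -0.100).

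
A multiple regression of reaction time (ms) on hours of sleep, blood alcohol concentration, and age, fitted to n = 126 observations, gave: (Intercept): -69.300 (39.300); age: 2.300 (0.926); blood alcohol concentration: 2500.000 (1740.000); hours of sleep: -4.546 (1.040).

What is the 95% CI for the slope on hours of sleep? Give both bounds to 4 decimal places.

Read off: b = -4.546, SE = 1.040 for hours of sleep.
df = n − k − 1 = 126 − 3 − 1 = 122.
t* = t_{0.025, 122} = 1.9796.
Margin = t* × SE = 1.9796 × 1.040 = 2.058784.
CI: -4.546 ± 2.058784 → (-6.6048, -2.4872).

(-6.6048, -2.4872)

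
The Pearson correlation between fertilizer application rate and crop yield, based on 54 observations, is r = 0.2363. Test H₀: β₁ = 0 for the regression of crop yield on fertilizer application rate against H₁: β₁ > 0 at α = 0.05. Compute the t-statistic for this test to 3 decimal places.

t = 1.754

t = r·√(n − 2)/√(1 − r²) = 0.2363·√52/√0.944162 = 1.754.
df = n − 2 = 52.
One-sided p ≈ 0.0427, which is < 0.05, so reject H₀.
There is evidence of a linear association between fertilizer application rate and crop yield.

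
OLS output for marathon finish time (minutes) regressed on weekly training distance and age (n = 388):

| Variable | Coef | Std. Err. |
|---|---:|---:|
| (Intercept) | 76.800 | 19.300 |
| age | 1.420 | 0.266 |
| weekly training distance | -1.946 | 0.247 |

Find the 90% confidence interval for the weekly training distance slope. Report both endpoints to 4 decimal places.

(-2.3533, -1.5387)

Read off: b = -1.946, SE = 0.247 for weekly training distance.
df = n − k − 1 = 388 − 2 − 1 = 385.
t* = t_{0.05, 385} = 1.648821.
Margin = t* × SE = 1.648821 × 0.247 = 0.407259.
CI: -1.946 ± 0.407259 → (-2.3533, -1.5387).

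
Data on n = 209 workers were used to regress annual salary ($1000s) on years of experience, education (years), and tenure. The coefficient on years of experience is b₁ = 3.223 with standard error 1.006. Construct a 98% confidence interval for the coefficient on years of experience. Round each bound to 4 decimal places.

(0.8643, 5.5817)

df = n − k − 1 = 209 − 3 − 1 = 205.
t* = t_{0.01, 205} = 2.344675.
Margin = t* × SE = 2.344675 × 1.006 = 2.358743.
CI: 3.223 ± 2.358743 → (0.8643, 5.5817).
With 98% confidence, each one-unit increase in years of experience is associated with a change of between 0.8643 and 5.5817 $1000s in annual salary, holding the other predictors fixed.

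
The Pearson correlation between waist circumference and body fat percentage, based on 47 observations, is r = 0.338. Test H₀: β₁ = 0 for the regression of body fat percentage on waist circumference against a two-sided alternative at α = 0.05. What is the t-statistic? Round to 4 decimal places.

t = r·√(n − 2)/√(1 − r²) = 0.338·√45/√0.885756 = 2.4092.
df = n − 2 = 45.
Two-sided p ≈ 0.0201, which is < 0.05, so reject H₀.
There is evidence of a linear association between waist circumference and body fat percentage.

t = 2.4092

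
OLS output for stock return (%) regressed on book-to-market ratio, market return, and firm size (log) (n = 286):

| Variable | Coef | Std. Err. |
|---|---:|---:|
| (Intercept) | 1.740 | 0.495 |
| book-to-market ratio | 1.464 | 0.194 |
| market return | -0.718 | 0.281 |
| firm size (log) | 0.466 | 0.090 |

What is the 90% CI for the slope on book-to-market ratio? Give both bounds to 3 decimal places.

(1.144, 1.784)

Read off: b = 1.464, SE = 0.194 for book-to-market ratio.
df = n − k − 1 = 286 − 3 − 1 = 282.
t* = t_{0.05, 282} = 1.650275.
Margin = t* × SE = 1.650275 × 0.194 = 0.32015.
CI: 1.464 ± 0.32015 → (1.144, 1.784).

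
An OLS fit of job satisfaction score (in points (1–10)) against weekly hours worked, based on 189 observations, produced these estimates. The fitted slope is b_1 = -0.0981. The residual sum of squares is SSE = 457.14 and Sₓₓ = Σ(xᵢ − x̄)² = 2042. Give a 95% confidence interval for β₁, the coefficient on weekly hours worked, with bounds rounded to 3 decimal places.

MSE = SSE/(n − 2) = 457.14/187 = 2.4446.
SE(b_1) = √(MSE/Sₓₓ) = √(2.4446/2042) = 0.0346.
df = n − 2 = 187.
t* = t_{0.025, 187} = 1.972731.
Margin = t* × SE = 1.972731 × 0.0346 = 0.06826.
CI: -0.0981 ± 0.06826 → (-0.166, -0.030).
With 95% confidence, each one-unit increase in weekly hours worked is associated with a change of between -0.166 and -0.030 points (1–10) in job satisfaction score.

(-0.166, -0.030)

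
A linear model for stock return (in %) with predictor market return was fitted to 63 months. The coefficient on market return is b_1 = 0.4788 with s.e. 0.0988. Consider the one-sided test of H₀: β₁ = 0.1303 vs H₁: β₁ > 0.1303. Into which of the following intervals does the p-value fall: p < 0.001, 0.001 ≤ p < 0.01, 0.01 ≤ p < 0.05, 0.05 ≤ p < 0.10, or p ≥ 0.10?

t = (0.4788 − 0.1303) / 0.0988 = 3.527.
df = n − 2 = 63 − 2 = 61.
One-sided p = P(T_{61} > t) ≈ 0.0004.
So p < 0.001.

p < 0.001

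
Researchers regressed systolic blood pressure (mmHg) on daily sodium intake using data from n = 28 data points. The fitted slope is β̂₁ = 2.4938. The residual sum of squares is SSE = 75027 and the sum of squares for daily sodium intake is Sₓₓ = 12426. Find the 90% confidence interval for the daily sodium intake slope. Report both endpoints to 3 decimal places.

(1.672, 3.316)

MSE = SSE/(n − 2) = 75027/26 = 2885.65.
SE(β̂₁) = √(MSE/Sₓₓ) = √(2885.65/12426) = 0.481899.
df = n − 2 = 26.
t* = t_{0.05, 26} = 1.705618.
Margin = t* × SE = 1.705618 × 0.481899 = 0.82194.
CI: 2.4938 ± 0.82194 → (1.672, 3.316).
With 90% confidence, each one-unit increase in daily sodium intake is associated with a change of between 1.672 and 3.316 mmHg in systolic blood pressure.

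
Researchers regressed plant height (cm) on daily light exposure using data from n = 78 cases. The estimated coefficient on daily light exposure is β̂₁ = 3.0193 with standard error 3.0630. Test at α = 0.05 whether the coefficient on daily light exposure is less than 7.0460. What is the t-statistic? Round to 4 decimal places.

t = -1.3146

H₀: β₁ = 7.0460 vs H₁: β₁ < 7.0460.
t = (β̂₁ − β₁⁰)/SE = (3.0193 − 7.0460) / 3.0630 = -1.3146.
df = n − 2 = 78 − 2 = 76.
One-sided p ≈ 0.0963, which is ≥ 0.05, so fail to reject H₀.
The data do not give significant evidence that the true slope on daily light exposure is below 7.0460 cm per unit.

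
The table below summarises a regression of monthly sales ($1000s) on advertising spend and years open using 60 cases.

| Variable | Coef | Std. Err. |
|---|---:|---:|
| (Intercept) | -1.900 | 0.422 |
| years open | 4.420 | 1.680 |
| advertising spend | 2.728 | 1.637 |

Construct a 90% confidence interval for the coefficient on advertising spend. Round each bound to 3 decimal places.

Read off: b = 2.728, SE = 1.637 for advertising spend.
df = n − k − 1 = 60 − 2 − 1 = 57.
t* = t_{0.05, 57} = 1.672029.
Margin = t* × SE = 1.672029 × 1.637 = 2.73711.
CI: 2.728 ± 2.73711 → (-0.009, 5.465).

(-0.009, 5.465)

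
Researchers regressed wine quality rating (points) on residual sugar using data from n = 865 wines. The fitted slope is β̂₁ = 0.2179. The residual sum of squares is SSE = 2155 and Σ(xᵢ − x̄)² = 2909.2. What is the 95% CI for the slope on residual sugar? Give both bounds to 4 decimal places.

MSE = SSE/(n − 2) = 2155/863 = 2.4971.
SE(β̂₁) = √(MSE/Sₓₓ) = √(2.4971/2909.2) = 0.0292976.
df = n − 2 = 863.
t* = t_{0.025, 863} = 1.962717.
Margin = t* × SE = 1.962717 × 0.0292976 = 0.057503.
CI: 0.2179 ± 0.057503 → (0.1604, 0.2754).
With 95% confidence, each one-unit increase in residual sugar is associated with a change of between 0.1604 and 0.2754 points in wine quality rating.

(0.1604, 0.2754)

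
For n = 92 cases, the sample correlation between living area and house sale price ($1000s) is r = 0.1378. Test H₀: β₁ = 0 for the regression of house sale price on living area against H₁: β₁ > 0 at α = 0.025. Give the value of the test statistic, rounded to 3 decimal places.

t = r·√(n − 2)/√(1 − r²) = 0.1378·√90/√0.981011 = 1.320.
df = n − 2 = 90.
One-sided p ≈ 0.0951, which is ≥ 0.025, so fail to reject H₀.
The data do not give significant evidence of a linear association between living area and house sale price.

t = 1.320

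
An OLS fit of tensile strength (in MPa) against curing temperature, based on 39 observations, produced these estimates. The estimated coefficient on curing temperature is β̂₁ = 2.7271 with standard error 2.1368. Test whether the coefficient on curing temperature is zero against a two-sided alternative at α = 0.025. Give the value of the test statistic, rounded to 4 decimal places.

H₀: β₁ = 0 vs H₁: β₁ ≠ 0.
t = (β̂₁ − β₁⁰)/SE = 2.7271 / 2.1368 = 1.2763.
df = n − 2 = 39 − 2 = 37.
Two-sided p ≈ 0.2098, which is ≥ 0.025, so fail to reject H₀.
The data do not give significant evidence of an association between curing temperature and tensile strength.

t = 1.2763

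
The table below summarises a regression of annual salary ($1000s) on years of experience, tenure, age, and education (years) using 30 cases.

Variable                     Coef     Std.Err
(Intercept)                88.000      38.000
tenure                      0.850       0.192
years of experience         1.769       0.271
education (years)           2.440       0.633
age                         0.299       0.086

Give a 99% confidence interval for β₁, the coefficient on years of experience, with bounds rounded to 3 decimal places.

Read off: b = 1.769, SE = 0.271 for years of experience.
df = n − k − 1 = 30 − 4 − 1 = 25.
t* = t_{0.005, 25} = 2.787436.
Margin = t* × SE = 2.787436 × 0.271 = 0.75540.
CI: 1.769 ± 0.75540 → (1.014, 2.524).

(1.014, 2.524)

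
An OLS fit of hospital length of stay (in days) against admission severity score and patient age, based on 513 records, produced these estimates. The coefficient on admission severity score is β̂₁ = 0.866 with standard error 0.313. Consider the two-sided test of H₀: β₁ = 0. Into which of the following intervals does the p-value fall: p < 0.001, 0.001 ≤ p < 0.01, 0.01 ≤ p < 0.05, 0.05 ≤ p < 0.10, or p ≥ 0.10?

t = 0.866 / 0.313 = 2.767.
df = n − k − 1 = 513 − 2 − 1 = 510.
Two-sided p = 2·P(T_{510} > |t|) ≈ 0.0059.
So 0.001 ≤ p < 0.01.

0.001 ≤ p < 0.01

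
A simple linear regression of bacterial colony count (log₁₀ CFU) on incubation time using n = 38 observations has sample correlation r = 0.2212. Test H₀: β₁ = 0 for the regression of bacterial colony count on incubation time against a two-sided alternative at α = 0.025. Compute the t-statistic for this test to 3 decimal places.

t = r·√(n − 2)/√(1 − r²) = 0.2212·√36/√0.951071 = 1.361.
df = n − 2 = 36.
Two-sided p ≈ 0.1820, which is ≥ 0.025, so fail to reject H₀.
The data do not give significant evidence of a linear association between incubation time and bacterial colony count.

t = 1.361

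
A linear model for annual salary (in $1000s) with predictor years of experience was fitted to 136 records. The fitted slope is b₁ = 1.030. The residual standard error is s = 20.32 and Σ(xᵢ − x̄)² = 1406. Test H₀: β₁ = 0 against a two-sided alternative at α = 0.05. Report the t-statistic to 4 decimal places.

SE(b₁) = s/√Sₓₓ = 20.32/√1406 = 0.541915.
t = 1.030 / 0.541915 = 1.9007.
df = n − 2 = 134.
Two-sided p ≈ 0.0595, which is ≥ 0.05, so fail to reject H₀.
The data do not give significant evidence of an association between years of experience and annual salary.

t = 1.9007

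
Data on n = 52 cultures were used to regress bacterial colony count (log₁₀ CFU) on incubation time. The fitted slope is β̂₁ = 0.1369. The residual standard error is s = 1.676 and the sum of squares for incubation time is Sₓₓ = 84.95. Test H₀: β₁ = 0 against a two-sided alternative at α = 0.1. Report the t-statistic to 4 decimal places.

t = 0.7529

SE(β̂₁) = s/√Sₓₓ = 1.676/√84.95 = 0.181841.
t = 0.1369 / 0.181841 = 0.7529.
df = n − 2 = 50.
Two-sided p ≈ 0.4551, which is ≥ 0.1, so fail to reject H₀.
The data do not give significant evidence of an association between incubation time and bacterial colony count.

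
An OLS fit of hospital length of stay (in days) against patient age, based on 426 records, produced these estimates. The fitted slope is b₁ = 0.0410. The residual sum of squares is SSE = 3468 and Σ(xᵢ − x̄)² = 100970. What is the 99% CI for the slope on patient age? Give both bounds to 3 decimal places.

MSE = SSE/(n − 2) = 3468/424 = 8.17925.
SE(b₁) = √(MSE/Sₓₓ) = √(8.17925/100970) = 0.00900037.
df = n − 2 = 424.
t* = t_{0.005, 424} = 2.587474.
Margin = t* × SE = 2.587474 × 0.00900037 = 0.02329.
CI: 0.0410 ± 0.02329 → (0.018, 0.064).
With 99% confidence, each one-unit increase in patient age is associated with a change of between 0.018 and 0.064 days in hospital length of stay.

(0.018, 0.064)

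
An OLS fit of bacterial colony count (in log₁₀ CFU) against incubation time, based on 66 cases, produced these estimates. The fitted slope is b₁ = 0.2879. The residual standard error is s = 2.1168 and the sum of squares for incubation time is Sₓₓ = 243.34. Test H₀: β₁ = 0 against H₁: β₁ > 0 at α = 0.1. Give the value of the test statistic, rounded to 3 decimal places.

t = 2.122

SE(b₁) = s/√Sₓₓ = 2.1168/√243.34 = 0.135698.
t = 0.2879 / 0.135698 = 2.122.
df = n − 2 = 64.
One-sided p ≈ 0.0189, which is < 0.1, so reject H₀.
There is evidence that the true slope on incubation time is positive.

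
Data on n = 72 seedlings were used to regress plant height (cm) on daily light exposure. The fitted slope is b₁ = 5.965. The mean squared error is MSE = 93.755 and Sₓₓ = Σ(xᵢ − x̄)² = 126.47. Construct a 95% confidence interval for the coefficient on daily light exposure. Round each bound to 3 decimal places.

SE(b₁) = √(MSE/Sₓₓ) = √(93.755/126.47) = 0.861001.
df = n − 2 = 70.
t* = t_{0.025, 70} = 1.994437.
Margin = t* × SE = 1.994437 × 0.861001 = 1.71721.
CI: 5.965 ± 1.71721 → (4.248, 7.682).
With 95% confidence, each one-unit increase in daily light exposure is associated with a change of between 4.248 and 7.682 cm in plant height.

(4.248, 7.682)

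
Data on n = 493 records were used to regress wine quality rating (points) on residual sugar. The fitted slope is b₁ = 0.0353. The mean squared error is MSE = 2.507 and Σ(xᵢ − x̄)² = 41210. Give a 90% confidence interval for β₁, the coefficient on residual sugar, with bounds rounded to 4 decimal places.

(0.0224, 0.0482)

SE(b₁) = √(MSE/Sₓₓ) = √(2.507/41210) = 0.00779966.
df = n − 2 = 491.
t* = t_{0.05, 491} = 1.647963.
Margin = t* × SE = 1.647963 × 0.00779966 = 0.012854.
CI: 0.0353 ± 0.012854 → (0.0224, 0.0482).
With 90% confidence, each one-unit increase in residual sugar is associated with a change of between 0.0224 and 0.0482 points in wine quality rating.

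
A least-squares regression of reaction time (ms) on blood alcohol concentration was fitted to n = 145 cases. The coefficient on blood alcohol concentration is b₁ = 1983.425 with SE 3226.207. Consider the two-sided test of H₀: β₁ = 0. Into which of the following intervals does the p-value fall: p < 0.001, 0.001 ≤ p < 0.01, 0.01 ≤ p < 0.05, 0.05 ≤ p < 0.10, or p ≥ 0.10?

p ≥ 0.10

t = 1983.425 / 3226.207 = 0.615.
df = n − 2 = 145 − 2 = 143.
Two-sided p = 2·P(T_{143} > |t|) ≈ 0.5397.
So p ≥ 0.10.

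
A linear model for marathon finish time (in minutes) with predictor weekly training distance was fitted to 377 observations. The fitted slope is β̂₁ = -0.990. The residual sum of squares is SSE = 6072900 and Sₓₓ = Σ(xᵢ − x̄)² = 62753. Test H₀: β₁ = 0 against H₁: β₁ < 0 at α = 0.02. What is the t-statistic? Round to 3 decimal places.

t = -1.949

MSE = SSE/(n − 2) = 6072900/375 = 16194.4.
SE(β̂₁) = √(MSE/Sₓₓ) = √(16194.4/62753) = 0.508002.
t = -0.990 / 0.508002 = -1.949.
df = n − 2 = 375.
One-sided p ≈ 0.0260, which is ≥ 0.02, so fail to reject H₀.
The data do not give significant evidence that the true slope on weekly training distance is negative.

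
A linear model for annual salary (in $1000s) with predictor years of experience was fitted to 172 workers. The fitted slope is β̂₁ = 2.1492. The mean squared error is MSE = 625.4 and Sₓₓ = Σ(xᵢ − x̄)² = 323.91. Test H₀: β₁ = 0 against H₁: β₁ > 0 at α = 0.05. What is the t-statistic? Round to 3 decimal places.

SE(β̂₁) = √(MSE/Sₓₓ) = √(625.4/323.91) = 1.38953.
t = 2.1492 / 1.38953 = 1.547.
df = n − 2 = 170.
One-sided p ≈ 0.0619, which is ≥ 0.05, so fail to reject H₀.
The data do not give significant evidence that the true slope on years of experience is positive.

t = 1.547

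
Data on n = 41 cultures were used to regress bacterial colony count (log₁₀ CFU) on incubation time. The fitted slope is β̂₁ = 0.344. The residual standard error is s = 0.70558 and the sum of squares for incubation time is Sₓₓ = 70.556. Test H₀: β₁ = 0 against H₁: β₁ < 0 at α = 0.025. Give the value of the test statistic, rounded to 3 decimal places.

SE(β̂₁) = s/√Sₓₓ = 0.70558/√70.556 = 0.084.
t = 0.344 / 0.084 = 4.095.
df = n − 2 = 39.
One-sided p ≈ 0.9999, which is ≥ 0.025, so fail to reject H₀.
The data do not give significant evidence that the true slope on incubation time is negative.

t = 4.095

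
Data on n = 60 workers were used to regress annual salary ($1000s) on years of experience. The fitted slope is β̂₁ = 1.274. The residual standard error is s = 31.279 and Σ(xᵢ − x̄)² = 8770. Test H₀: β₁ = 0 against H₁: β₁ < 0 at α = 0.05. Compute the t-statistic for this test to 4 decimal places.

SE(β̂₁) = s/√Sₓₓ = 31.279/√8770 = 0.334005.
t = 1.274 / 0.334005 = 3.8143.
df = n − 2 = 58.
One-sided p ≈ 0.9998, which is ≥ 0.05, so fail to reject H₀.
The data do not give significant evidence that the true slope on years of experience is negative.

t = 3.8143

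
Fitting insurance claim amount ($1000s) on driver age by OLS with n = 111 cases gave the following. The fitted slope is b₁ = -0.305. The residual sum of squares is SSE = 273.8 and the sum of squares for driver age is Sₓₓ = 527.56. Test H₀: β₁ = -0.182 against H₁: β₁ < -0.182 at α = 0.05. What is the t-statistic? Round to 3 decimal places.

MSE = SSE/(n − 2) = 273.8/109 = 2.51193.
SE(b₁) = √(MSE/Sₓₓ) = √(2.51193/527.56) = 0.0690029.
t = (-0.305 − (-0.182)) / 0.0690029 = -1.783.
df = n − 2 = 109.
One-sided p ≈ 0.0387, which is < 0.05, so reject H₀.
There is evidence that the true slope on driver age is below -0.182 $1000s per unit.

t = -1.783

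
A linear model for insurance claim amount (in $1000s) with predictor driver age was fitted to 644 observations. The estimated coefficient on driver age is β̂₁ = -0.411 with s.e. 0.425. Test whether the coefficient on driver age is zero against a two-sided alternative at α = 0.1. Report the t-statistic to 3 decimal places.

t = -0.967

H₀: β₁ = 0 vs H₁: β₁ ≠ 0.
t = (β̂₁ − β₁⁰)/SE = -0.411 / 0.425 = -0.967.
df = n − 2 = 644 − 2 = 642.
Two-sided p ≈ 0.3339, which is ≥ 0.1, so fail to reject H₀.
The data do not give significant evidence of an association between driver age and insurance claim amount.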